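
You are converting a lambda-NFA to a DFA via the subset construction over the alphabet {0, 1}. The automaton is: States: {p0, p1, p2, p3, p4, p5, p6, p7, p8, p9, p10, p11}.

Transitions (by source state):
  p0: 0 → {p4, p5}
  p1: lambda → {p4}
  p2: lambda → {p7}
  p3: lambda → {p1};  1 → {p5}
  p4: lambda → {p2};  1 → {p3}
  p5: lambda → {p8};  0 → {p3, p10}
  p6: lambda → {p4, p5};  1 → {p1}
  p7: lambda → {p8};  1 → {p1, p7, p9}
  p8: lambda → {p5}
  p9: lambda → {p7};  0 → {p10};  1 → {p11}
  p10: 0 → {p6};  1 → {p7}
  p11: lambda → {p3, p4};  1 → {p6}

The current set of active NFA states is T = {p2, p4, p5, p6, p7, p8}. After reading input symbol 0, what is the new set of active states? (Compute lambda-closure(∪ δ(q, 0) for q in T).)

{p1, p2, p3, p4, p5, p7, p8, p10}

p5 on 0 → {p3, p10}.
No 0-transition from p2, p4, p6, p7, p8.
Union after reading 0: {p3, p10}.
Now take the lambda-closure:
From p3 via lambda: add p1.
From p1 via lambda: add p4.
From p4 via lambda: add p2.
From p2 via lambda: add p7.
From p7 via lambda: add p8.
From p8 via lambda: add p5.
No new states can be added; the closed set is {p1, p2, p3, p4, p5, p7, p8, p10}.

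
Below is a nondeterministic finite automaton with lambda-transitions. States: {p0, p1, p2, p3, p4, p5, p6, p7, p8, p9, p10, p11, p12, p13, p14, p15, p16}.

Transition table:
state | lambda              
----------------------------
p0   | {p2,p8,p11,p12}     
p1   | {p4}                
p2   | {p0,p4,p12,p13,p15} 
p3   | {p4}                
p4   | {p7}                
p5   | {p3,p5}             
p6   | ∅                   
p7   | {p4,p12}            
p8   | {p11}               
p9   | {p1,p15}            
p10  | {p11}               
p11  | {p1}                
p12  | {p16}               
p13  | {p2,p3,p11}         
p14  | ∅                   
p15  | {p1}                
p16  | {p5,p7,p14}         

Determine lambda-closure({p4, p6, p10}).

Start with {p4, p6, p10}.
From p4 via lambda: add p7.
From p10 via lambda: add p11.
From p7 via lambda: add p12.
From p11 via lambda: add p1.
From p12 via lambda: add p16.
From p16 via lambda: add p5, p14.
From p5 via lambda: add p3.
No new states can be added; the closed set is {p1, p3, p4, p5, p6, p7, p10, p11, p12, p14, p16}.

{p1, p3, p4, p5, p6, p7, p10, p11, p12, p14, p16}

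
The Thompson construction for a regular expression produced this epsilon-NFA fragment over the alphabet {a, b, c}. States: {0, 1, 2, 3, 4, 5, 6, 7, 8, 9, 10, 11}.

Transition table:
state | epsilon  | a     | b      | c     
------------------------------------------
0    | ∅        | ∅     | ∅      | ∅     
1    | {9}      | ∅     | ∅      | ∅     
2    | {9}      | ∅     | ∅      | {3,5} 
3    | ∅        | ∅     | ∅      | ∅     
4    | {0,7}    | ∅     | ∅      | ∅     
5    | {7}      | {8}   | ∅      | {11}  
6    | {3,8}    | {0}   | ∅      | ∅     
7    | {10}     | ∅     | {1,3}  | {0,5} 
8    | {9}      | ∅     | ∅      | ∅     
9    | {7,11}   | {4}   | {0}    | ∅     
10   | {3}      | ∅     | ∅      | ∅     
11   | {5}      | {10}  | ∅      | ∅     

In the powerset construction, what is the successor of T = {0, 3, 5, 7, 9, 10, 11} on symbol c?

{0, 3, 5, 7, 10, 11}

5 on c → {11}.
7 on c → {0, 5}.
No c-transition from 0, 3, 9, 10, 11.
Union after reading c: {0, 5, 11}.
Now take the epsilon-closure:
From 5 via epsilon: add 7.
From 7 via epsilon: add 10.
From 10 via epsilon: add 3.
No new states can be added; the closed set is {0, 3, 5, 7, 10, 11}.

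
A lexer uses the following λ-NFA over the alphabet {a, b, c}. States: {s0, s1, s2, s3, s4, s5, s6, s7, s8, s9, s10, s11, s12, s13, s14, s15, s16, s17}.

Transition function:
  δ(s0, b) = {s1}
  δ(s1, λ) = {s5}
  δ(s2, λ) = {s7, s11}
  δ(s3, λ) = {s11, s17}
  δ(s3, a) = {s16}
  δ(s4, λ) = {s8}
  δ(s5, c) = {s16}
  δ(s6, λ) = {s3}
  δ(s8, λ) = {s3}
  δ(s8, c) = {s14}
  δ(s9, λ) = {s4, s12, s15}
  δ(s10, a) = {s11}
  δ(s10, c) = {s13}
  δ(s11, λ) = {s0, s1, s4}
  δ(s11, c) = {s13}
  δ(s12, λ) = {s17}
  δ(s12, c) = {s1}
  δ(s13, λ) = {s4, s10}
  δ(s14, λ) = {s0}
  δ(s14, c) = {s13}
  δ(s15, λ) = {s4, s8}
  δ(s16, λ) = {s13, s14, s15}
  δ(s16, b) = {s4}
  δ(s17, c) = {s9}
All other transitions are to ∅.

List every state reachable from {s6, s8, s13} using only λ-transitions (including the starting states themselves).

{s0, s1, s3, s4, s5, s6, s8, s10, s11, s13, s17}

Start with {s6, s8, s13}.
From s6 via λ: add s3.
From s13 via λ: add s4, s10.
From s3 via λ: add s11, s17.
From s11 via λ: add s0, s1.
From s1 via λ: add s5.
No new states can be added; the closed set is {s0, s1, s3, s4, s5, s6, s8, s10, s11, s13, s17}.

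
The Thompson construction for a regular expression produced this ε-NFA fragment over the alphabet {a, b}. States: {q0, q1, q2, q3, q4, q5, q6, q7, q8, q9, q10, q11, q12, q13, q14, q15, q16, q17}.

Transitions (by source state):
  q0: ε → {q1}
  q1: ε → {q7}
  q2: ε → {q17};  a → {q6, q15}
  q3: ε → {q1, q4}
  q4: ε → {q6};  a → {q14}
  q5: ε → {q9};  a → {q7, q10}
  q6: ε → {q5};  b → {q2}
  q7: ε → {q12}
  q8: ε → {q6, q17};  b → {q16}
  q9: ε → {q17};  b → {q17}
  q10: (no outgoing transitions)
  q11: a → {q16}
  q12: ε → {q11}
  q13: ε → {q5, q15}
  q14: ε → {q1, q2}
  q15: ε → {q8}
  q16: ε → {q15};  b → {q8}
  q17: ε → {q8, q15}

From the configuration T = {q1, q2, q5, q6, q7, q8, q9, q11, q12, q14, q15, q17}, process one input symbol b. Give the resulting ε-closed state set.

q6 on b → {q2}.
q8 on b → {q16}.
q9 on b → {q17}.
No b-transition from q1, q2, q5, q7, q11, q12, q14, q15, q17.
Union after reading b: {q2, q16, q17}.
Now take the ε-closure:
From q16 via ε: add q15.
From q17 via ε: add q8.
From q8 via ε: add q6.
From q6 via ε: add q5.
From q5 via ε: add q9.
No new states can be added; the closed set is {q2, q5, q6, q8, q9, q15, q16, q17}.

{q2, q5, q6, q8, q9, q15, q16, q17}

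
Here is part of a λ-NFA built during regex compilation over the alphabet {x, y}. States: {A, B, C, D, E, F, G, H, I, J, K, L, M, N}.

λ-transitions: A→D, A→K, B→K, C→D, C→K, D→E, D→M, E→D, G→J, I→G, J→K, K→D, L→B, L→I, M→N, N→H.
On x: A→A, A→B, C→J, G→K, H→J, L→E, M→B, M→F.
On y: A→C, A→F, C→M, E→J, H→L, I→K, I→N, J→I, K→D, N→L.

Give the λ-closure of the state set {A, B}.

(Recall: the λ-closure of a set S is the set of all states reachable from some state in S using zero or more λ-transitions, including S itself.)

Start with {A, B}.
From A via λ: add D, K.
From D via λ: add E, M.
From M via λ: add N.
From N via λ: add H.
No new states can be added; the closed set is {A, B, D, E, H, K, M, N}.

{A, B, D, E, H, K, M, N}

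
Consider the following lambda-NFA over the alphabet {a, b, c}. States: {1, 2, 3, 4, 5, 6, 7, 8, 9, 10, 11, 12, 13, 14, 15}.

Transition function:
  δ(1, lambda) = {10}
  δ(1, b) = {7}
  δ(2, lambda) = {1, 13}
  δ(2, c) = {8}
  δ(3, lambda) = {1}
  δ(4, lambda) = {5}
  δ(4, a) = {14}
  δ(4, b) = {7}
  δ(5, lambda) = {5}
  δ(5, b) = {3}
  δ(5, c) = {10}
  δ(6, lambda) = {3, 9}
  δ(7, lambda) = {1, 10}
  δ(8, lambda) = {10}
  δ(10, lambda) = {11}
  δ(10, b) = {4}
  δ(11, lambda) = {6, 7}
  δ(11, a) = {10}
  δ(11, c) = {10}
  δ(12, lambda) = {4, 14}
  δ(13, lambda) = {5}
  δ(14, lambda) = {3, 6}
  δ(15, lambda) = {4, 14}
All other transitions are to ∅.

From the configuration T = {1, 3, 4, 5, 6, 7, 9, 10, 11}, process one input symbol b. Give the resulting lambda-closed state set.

1 on b → {7}.
4 on b → {7}.
5 on b → {3}.
10 on b → {4}.
No b-transition from 3, 6, 7, 9, 11.
Union after reading b: {3, 4, 7}.
Now take the lambda-closure:
From 3 via lambda: add 1.
From 4 via lambda: add 5.
From 7 via lambda: add 10.
From 10 via lambda: add 11.
From 11 via lambda: add 6.
From 6 via lambda: add 9.
No new states can be added; the closed set is {1, 3, 4, 5, 6, 7, 9, 10, 11}.

{1, 3, 4, 5, 6, 7, 9, 10, 11}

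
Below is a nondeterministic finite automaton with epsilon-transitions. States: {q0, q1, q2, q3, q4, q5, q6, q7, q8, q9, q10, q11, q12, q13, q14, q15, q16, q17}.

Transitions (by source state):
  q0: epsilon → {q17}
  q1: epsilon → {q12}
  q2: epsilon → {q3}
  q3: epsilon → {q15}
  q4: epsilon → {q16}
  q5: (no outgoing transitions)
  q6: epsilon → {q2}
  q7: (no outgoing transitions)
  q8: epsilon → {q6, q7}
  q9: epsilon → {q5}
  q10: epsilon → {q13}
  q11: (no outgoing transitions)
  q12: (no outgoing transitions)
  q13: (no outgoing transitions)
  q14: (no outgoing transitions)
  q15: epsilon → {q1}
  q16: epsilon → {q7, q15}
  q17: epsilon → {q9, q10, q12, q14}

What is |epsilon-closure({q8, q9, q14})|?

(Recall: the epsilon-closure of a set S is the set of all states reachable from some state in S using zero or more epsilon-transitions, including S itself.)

Start with {q8, q9, q14}.
From q8 via epsilon: add q6, q7.
From q9 via epsilon: add q5.
From q6 via epsilon: add q2.
From q2 via epsilon: add q3.
From q3 via epsilon: add q15.
From q15 via epsilon: add q1.
From q1 via epsilon: add q12.
epsilon-closure = {q1, q2, q3, q5, q6, q7, q8, q9, q12, q14, q15}, which has 11 states.

11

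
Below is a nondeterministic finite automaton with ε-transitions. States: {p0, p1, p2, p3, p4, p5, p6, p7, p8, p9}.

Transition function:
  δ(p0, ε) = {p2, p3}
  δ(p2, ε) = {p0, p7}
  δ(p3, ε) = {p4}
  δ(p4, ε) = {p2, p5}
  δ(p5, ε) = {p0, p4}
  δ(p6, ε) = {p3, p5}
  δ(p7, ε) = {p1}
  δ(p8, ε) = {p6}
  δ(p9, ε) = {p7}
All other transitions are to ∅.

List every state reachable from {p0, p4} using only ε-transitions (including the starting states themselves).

{p0, p1, p2, p3, p4, p5, p7}

Start with {p0, p4}.
From p0 via ε: add p2, p3.
From p4 via ε: add p5.
From p2 via ε: add p7.
From p7 via ε: add p1.
No new states can be added; the closed set is {p0, p1, p2, p3, p4, p5, p7}.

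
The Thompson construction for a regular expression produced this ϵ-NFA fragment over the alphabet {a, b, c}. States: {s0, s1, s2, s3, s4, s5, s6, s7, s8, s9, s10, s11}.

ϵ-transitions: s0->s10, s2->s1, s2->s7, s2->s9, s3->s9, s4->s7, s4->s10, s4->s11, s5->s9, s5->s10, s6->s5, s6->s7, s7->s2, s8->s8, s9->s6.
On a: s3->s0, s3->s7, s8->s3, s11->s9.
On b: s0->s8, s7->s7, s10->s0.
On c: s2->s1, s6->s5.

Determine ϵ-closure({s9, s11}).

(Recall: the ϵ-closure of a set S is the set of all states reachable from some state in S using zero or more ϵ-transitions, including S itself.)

{s1, s2, s5, s6, s7, s9, s10, s11}

Start with {s9, s11}.
From s9 via ϵ: add s6.
From s6 via ϵ: add s5, s7.
From s5 via ϵ: add s10.
From s7 via ϵ: add s2.
From s2 via ϵ: add s1.
No new states can be added; the closed set is {s1, s2, s5, s6, s7, s9, s10, s11}.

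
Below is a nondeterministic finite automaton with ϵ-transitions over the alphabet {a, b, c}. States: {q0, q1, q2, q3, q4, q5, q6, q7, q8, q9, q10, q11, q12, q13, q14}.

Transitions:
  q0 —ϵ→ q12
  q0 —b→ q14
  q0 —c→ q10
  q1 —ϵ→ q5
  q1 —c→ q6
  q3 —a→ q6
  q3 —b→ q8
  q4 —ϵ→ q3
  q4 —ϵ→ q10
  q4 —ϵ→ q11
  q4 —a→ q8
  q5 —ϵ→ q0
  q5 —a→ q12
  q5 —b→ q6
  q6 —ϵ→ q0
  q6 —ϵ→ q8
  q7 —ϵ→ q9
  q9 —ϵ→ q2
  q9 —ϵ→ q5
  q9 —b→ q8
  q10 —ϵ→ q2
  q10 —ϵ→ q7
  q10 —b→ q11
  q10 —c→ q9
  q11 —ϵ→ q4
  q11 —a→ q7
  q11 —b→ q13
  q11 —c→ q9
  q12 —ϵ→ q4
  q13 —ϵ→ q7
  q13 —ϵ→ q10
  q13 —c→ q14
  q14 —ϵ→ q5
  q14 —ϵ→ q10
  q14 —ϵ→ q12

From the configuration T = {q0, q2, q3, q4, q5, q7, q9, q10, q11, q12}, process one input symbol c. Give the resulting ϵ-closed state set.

{q0, q2, q3, q4, q5, q7, q9, q10, q11, q12}

q0 on c → {q10}.
q10 on c → {q9}.
q11 on c → {q9}.
No c-transition from q2, q3, q4, q5, q7, q9, q12.
Union after reading c: {q9, q10}.
Now take the ϵ-closure:
From q9 via ϵ: add q2, q5.
From q10 via ϵ: add q7.
From q5 via ϵ: add q0.
From q0 via ϵ: add q12.
From q12 via ϵ: add q4.
From q4 via ϵ: add q3, q11.
No new states can be added; the closed set is {q0, q2, q3, q4, q5, q7, q9, q10, q11, q12}.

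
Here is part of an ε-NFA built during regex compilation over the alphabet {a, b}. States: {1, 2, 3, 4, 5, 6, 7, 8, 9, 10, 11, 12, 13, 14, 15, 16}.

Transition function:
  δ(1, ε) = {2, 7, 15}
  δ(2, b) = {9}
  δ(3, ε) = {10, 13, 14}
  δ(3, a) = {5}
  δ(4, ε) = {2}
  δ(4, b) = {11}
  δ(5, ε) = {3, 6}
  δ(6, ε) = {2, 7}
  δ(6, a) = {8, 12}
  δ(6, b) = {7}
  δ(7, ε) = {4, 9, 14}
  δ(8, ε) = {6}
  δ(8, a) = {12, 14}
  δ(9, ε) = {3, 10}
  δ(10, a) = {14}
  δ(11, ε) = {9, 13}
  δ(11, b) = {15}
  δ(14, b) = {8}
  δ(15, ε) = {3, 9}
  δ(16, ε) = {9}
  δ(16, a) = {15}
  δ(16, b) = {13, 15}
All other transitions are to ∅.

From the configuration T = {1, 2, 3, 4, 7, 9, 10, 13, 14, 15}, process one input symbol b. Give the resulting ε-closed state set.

2 on b → {9}.
4 on b → {11}.
14 on b → {8}.
No b-transition from 1, 3, 7, 9, 10, 13, 15.
Union after reading b: {8, 9, 11}.
Now take the ε-closure:
From 8 via ε: add 6.
From 9 via ε: add 3, 10.
From 11 via ε: add 13.
From 3 via ε: add 14.
From 6 via ε: add 2, 7.
From 7 via ε: add 4.
No new states can be added; the closed set is {2, 3, 4, 6, 7, 8, 9, 10, 11, 13, 14}.

{2, 3, 4, 6, 7, 8, 9, 10, 11, 13, 14}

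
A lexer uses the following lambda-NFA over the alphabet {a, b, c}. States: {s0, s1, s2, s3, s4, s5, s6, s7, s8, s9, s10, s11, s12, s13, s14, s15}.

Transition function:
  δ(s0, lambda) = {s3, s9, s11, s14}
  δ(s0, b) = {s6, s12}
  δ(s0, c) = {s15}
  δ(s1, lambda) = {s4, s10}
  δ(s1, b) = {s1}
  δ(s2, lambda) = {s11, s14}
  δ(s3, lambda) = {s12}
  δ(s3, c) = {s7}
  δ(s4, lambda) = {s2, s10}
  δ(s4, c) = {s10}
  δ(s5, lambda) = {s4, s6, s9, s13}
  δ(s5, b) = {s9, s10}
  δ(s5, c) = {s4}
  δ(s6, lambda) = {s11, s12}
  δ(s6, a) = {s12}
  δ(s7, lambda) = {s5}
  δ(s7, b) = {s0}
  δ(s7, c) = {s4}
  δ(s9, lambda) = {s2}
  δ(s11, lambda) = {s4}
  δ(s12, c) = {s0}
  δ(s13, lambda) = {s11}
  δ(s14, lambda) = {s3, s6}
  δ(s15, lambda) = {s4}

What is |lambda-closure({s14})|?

Start with {s14}.
From s14 via lambda: add s3, s6.
From s3 via lambda: add s12.
From s6 via lambda: add s11.
From s11 via lambda: add s4.
From s4 via lambda: add s2, s10.
lambda-closure = {s2, s3, s4, s6, s10, s11, s12, s14}, which has 8 states.

8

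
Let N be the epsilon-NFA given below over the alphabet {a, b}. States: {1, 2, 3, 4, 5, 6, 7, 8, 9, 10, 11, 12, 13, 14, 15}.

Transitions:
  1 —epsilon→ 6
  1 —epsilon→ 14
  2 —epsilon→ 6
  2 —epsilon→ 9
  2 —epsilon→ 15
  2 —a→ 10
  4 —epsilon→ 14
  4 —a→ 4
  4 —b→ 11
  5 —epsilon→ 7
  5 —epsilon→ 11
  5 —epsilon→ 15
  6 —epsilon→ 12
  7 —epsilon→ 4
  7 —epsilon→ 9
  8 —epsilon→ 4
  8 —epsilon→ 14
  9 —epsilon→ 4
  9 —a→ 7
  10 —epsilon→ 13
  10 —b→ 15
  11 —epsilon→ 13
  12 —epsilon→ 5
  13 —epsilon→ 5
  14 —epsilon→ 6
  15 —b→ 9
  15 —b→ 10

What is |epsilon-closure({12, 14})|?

10

Start with {12, 14}.
From 12 via epsilon: add 5.
From 14 via epsilon: add 6.
From 5 via epsilon: add 7, 11, 15.
From 7 via epsilon: add 4, 9.
From 11 via epsilon: add 13.
epsilon-closure = {4, 5, 6, 7, 9, 11, 12, 13, 14, 15}, which has 10 states.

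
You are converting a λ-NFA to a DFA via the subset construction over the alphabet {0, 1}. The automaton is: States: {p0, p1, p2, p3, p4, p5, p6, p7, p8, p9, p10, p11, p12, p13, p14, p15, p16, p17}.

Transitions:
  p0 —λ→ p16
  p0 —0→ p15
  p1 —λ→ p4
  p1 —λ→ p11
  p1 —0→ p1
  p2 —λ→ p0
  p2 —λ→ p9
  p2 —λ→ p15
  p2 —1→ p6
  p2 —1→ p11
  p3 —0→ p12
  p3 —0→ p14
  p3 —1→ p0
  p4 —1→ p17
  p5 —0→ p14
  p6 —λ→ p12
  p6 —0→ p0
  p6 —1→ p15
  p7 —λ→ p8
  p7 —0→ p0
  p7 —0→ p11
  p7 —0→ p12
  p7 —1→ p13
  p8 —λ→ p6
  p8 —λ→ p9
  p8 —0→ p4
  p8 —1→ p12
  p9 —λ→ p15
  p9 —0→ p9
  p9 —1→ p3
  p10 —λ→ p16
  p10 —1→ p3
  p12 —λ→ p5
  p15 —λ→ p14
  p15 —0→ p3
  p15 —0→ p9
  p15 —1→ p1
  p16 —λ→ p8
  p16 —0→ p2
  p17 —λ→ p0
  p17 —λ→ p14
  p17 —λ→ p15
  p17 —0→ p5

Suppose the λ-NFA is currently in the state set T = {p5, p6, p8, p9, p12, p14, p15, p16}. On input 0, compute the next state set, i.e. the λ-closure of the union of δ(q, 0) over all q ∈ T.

p5 on 0 → {p14}.
p6 on 0 → {p0}.
p8 on 0 → {p4}.
p9 on 0 → {p9}.
p15 on 0 → {p3, p9}.
p16 on 0 → {p2}.
No 0-transition from p12, p14.
Union after reading 0: {p0, p2, p3, p4, p9, p14}.
Now take the λ-closure:
From p0 via λ: add p16.
From p2 via λ: add p15.
From p16 via λ: add p8.
From p8 via λ: add p6.
From p6 via λ: add p12.
From p12 via λ: add p5.
No new states can be added; the closed set is {p0, p2, p3, p4, p5, p6, p8, p9, p12, p14, p15, p16}.

{p0, p2, p3, p4, p5, p6, p8, p9, p12, p14, p15, p16}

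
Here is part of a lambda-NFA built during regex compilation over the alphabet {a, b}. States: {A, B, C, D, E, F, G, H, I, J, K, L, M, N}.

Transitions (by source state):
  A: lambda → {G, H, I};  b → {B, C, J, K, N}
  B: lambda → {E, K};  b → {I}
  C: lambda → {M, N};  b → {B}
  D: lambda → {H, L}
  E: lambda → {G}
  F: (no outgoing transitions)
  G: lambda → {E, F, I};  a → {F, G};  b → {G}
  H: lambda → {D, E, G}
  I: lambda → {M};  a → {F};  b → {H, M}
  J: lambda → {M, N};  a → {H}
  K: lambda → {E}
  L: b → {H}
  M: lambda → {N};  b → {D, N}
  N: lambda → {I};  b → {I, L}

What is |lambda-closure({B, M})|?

Start with {B, M}.
From B via lambda: add E, K.
From M via lambda: add N.
From E via lambda: add G.
From N via lambda: add I.
From G via lambda: add F.
lambda-closure = {B, E, F, G, I, K, M, N}, which has 8 states.

8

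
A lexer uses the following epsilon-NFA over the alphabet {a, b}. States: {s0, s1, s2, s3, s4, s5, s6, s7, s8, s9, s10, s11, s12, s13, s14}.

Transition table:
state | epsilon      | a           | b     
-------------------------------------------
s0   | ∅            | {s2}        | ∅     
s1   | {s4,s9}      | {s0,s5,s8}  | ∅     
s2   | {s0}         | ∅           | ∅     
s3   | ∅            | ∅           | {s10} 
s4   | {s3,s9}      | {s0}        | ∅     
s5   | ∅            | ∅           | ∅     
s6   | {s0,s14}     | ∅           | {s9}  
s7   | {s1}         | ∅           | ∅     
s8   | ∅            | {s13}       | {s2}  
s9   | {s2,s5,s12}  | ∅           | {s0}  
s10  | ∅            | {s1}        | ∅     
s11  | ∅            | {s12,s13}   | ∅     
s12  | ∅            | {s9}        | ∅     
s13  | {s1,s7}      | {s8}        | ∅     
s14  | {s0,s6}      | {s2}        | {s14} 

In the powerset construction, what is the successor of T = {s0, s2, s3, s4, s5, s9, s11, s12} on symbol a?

{s0, s1, s2, s3, s4, s5, s7, s9, s12, s13}

s0 on a → {s2}.
s4 on a → {s0}.
s11 on a → {s12, s13}.
s12 on a → {s9}.
No a-transition from s2, s3, s5, s9.
Union after reading a: {s0, s2, s9, s12, s13}.
Now take the epsilon-closure:
From s9 via epsilon: add s5.
From s13 via epsilon: add s1, s7.
From s1 via epsilon: add s4.
From s4 via epsilon: add s3.
No new states can be added; the closed set is {s0, s1, s2, s3, s4, s5, s7, s9, s12, s13}.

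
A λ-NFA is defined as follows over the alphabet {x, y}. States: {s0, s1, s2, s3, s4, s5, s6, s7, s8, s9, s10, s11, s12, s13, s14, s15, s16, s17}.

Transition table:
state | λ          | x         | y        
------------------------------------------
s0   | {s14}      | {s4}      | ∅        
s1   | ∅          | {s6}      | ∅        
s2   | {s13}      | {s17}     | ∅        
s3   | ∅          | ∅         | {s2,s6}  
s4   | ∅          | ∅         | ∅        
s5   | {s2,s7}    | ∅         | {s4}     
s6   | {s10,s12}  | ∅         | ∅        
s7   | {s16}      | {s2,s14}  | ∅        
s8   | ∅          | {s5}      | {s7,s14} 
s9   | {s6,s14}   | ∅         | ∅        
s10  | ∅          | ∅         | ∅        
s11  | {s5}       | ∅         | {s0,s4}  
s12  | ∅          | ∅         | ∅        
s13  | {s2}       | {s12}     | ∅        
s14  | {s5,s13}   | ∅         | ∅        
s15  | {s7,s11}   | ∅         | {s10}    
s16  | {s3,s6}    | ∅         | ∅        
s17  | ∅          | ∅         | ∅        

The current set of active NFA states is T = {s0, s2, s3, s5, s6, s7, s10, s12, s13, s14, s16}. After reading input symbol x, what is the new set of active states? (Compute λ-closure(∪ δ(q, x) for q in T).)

{s2, s3, s4, s5, s6, s7, s10, s12, s13, s14, s16, s17}

s0 on x → {s4}.
s2 on x → {s17}.
s7 on x → {s2, s14}.
s13 on x → {s12}.
No x-transition from s3, s5, s6, s10, s12, s14, s16.
Union after reading x: {s2, s4, s12, s14, s17}.
Now take the λ-closure:
From s2 via λ: add s13.
From s14 via λ: add s5.
From s5 via λ: add s7.
From s7 via λ: add s16.
From s16 via λ: add s3, s6.
From s6 via λ: add s10.
No new states can be added; the closed set is {s2, s3, s4, s5, s6, s7, s10, s12, s13, s14, s16, s17}.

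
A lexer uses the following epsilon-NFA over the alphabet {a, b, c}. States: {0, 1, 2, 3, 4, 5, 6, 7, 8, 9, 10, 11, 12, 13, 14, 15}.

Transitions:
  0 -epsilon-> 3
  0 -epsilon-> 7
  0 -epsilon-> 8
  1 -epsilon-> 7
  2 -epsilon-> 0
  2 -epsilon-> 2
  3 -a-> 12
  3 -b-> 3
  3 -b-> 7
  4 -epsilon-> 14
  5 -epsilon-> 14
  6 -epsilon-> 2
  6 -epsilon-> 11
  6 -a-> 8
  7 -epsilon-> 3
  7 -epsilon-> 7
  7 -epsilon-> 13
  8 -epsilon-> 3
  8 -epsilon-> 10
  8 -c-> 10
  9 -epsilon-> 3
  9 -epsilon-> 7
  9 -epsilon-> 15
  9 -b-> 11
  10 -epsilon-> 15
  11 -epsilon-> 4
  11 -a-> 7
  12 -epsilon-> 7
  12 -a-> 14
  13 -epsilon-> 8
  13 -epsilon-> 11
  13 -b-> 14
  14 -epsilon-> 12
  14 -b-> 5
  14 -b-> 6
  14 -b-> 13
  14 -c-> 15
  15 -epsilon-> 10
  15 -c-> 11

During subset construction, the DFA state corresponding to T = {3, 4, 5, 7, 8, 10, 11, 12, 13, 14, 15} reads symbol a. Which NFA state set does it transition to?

{3, 4, 7, 8, 10, 11, 12, 13, 14, 15}

3 on a → {12}.
11 on a → {7}.
12 on a → {14}.
No a-transition from 4, 5, 7, 8, 10, 13, 14, 15.
Union after reading a: {7, 12, 14}.
Now take the epsilon-closure:
From 7 via epsilon: add 3, 13.
From 13 via epsilon: add 8, 11.
From 8 via epsilon: add 10.
From 11 via epsilon: add 4.
From 10 via epsilon: add 15.
No new states can be added; the closed set is {3, 4, 7, 8, 10, 11, 12, 13, 14, 15}.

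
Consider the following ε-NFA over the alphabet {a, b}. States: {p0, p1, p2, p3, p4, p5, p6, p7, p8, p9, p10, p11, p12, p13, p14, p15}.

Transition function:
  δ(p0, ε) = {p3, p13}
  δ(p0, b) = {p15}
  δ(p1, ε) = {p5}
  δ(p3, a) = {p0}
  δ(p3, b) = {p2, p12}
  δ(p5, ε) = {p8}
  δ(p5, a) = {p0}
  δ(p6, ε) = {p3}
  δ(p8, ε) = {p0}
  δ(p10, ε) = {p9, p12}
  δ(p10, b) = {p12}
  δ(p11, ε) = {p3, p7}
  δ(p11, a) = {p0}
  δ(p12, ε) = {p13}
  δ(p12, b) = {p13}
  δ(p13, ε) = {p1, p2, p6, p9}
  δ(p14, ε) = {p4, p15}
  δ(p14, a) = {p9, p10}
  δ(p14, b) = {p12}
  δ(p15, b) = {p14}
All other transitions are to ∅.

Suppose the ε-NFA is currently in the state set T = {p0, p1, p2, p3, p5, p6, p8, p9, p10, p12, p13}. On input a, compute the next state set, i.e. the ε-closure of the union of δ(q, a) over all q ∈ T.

p3 on a → {p0}.
p5 on a → {p0}.
No a-transition from p0, p1, p2, p6, p8, p9, p10, p12, p13.
Union after reading a: {p0}.
Now take the ε-closure:
From p0 via ε: add p3, p13.
From p13 via ε: add p1, p2, p6, p9.
From p1 via ε: add p5.
From p5 via ε: add p8.
No new states can be added; the closed set is {p0, p1, p2, p3, p5, p6, p8, p9, p13}.

{p0, p1, p2, p3, p5, p6, p8, p9, p13}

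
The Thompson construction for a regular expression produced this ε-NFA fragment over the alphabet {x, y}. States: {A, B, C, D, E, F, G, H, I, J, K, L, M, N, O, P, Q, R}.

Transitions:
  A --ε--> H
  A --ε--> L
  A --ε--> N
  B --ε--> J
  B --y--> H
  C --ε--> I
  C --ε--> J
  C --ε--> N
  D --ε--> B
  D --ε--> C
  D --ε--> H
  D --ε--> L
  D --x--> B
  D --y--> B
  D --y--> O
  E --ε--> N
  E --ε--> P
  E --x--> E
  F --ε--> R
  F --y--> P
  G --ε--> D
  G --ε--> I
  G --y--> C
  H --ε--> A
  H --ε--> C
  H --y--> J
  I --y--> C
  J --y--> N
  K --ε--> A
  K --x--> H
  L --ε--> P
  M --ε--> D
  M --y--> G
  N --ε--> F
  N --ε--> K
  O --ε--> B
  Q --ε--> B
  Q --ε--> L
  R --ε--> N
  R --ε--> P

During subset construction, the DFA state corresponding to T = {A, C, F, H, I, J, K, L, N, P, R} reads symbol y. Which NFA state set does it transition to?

F on y → {P}.
H on y → {J}.
I on y → {C}.
J on y → {N}.
No y-transition from A, C, K, L, N, P, R.
Union after reading y: {C, J, N, P}.
Now take the ε-closure:
From C via ε: add I.
From N via ε: add F, K.
From F via ε: add R.
From K via ε: add A.
From A via ε: add H, L.
No new states can be added; the closed set is {A, C, F, H, I, J, K, L, N, P, R}.

{A, C, F, H, I, J, K, L, N, P, R}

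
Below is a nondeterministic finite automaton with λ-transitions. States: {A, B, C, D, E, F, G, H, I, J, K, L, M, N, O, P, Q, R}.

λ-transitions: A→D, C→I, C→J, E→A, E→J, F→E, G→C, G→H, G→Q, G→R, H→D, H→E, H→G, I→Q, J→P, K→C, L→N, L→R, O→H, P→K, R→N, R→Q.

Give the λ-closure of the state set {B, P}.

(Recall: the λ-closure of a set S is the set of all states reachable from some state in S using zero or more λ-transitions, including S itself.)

{B, C, I, J, K, P, Q}

Start with {B, P}.
From P via λ: add K.
From K via λ: add C.
From C via λ: add I, J.
From I via λ: add Q.
No new states can be added; the closed set is {B, C, I, J, K, P, Q}.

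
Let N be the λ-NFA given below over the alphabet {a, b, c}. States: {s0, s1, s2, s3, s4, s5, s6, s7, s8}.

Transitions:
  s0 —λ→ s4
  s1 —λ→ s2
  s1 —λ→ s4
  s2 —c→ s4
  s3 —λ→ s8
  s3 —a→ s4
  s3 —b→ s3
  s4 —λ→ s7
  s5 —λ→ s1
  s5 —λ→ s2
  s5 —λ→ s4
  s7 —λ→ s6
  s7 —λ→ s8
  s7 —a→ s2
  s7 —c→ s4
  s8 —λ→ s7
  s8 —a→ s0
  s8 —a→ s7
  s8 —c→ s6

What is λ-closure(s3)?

{s3, s6, s7, s8}

Start with {s3}.
From s3 via λ: add s8.
From s8 via λ: add s7.
From s7 via λ: add s6.
No new states can be added; the closed set is {s3, s6, s7, s8}.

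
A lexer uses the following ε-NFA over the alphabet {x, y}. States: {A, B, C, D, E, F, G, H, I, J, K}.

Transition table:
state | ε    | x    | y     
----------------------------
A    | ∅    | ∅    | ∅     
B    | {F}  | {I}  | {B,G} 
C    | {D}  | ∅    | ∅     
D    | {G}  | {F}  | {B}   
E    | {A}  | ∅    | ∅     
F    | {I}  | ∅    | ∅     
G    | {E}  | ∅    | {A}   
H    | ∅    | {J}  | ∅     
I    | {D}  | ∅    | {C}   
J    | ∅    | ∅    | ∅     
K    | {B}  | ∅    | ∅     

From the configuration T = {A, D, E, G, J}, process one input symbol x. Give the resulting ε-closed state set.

D on x → {F}.
No x-transition from A, E, G, J.
Union after reading x: {F}.
Now take the ε-closure:
From F via ε: add I.
From I via ε: add D.
From D via ε: add G.
From G via ε: add E.
From E via ε: add A.
No new states can be added; the closed set is {A, D, E, F, G, I}.

{A, D, E, F, G, I}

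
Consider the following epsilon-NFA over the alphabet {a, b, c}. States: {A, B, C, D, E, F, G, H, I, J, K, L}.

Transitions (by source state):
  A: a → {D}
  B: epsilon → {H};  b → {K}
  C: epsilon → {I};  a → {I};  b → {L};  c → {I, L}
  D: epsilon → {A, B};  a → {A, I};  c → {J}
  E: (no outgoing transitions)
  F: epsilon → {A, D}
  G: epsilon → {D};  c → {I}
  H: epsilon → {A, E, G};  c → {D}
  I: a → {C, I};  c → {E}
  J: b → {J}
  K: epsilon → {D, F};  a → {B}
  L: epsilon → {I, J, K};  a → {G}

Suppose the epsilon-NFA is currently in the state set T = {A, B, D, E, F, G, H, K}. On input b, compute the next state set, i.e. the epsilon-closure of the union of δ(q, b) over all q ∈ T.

{A, B, D, E, F, G, H, K}

B on b → {K}.
No b-transition from A, D, E, F, G, H, K.
Union after reading b: {K}.
Now take the epsilon-closure:
From K via epsilon: add D, F.
From D via epsilon: add A, B.
From B via epsilon: add H.
From H via epsilon: add E, G.
No new states can be added; the closed set is {A, B, D, E, F, G, H, K}.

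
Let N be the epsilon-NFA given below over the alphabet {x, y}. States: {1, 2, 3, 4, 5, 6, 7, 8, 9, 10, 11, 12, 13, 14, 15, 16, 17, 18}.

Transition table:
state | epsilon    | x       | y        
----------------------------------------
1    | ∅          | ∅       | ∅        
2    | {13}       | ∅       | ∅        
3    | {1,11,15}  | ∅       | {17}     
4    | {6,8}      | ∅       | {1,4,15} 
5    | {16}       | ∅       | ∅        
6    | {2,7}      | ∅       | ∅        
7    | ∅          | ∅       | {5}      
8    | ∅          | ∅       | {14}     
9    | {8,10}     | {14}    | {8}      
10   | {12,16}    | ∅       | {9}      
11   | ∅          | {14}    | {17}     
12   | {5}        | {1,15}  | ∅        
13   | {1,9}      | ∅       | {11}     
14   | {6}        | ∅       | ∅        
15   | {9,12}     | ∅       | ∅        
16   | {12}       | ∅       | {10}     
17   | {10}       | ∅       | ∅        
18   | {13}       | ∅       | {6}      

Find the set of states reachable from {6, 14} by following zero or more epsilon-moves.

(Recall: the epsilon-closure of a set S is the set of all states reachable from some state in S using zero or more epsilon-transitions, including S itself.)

{1, 2, 5, 6, 7, 8, 9, 10, 12, 13, 14, 16}

Start with {6, 14}.
From 6 via epsilon: add 2, 7.
From 2 via epsilon: add 13.
From 13 via epsilon: add 1, 9.
From 9 via epsilon: add 8, 10.
From 10 via epsilon: add 12, 16.
From 12 via epsilon: add 5.
No new states can be added; the closed set is {1, 2, 5, 6, 7, 8, 9, 10, 12, 13, 14, 16}.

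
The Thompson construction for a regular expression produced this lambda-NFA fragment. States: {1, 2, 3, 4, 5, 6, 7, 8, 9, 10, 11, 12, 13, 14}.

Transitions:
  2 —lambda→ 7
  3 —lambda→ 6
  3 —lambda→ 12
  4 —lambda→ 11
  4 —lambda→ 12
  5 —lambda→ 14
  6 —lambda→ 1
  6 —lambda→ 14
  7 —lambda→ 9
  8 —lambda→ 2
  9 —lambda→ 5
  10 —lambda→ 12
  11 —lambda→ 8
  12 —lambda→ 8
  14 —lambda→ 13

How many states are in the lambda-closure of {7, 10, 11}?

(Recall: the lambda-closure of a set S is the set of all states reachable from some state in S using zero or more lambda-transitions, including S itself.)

Start with {7, 10, 11}.
From 7 via lambda: add 9.
From 10 via lambda: add 12.
From 11 via lambda: add 8.
From 8 via lambda: add 2.
From 9 via lambda: add 5.
From 5 via lambda: add 14.
From 14 via lambda: add 13.
lambda-closure = {2, 5, 7, 8, 9, 10, 11, 12, 13, 14}, which has 10 states.

10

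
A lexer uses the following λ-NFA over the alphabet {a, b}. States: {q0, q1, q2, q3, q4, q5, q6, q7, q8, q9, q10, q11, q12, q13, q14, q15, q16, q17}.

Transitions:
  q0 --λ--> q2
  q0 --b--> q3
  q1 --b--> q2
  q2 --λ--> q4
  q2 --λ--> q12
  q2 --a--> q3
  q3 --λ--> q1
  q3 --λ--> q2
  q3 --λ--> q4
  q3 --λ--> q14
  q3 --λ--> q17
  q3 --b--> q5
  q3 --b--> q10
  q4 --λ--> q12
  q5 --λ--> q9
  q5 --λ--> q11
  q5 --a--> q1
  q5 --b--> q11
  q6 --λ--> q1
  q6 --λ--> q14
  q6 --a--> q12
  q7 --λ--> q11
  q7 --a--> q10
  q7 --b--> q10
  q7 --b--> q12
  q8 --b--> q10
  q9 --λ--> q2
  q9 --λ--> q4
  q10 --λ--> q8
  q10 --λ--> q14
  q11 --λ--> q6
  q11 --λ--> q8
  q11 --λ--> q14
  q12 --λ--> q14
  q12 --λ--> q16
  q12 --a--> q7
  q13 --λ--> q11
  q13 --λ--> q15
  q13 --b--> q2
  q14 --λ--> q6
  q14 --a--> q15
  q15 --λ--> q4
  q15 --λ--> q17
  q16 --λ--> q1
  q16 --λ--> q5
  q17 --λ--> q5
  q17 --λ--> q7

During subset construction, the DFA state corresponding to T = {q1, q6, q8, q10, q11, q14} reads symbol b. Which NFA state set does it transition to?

q1 on b → {q2}.
q8 on b → {q10}.
No b-transition from q6, q10, q11, q14.
Union after reading b: {q2, q10}.
Now take the λ-closure:
From q2 via λ: add q4, q12.
From q10 via λ: add q8, q14.
From q12 via λ: add q16.
From q14 via λ: add q6.
From q6 via λ: add q1.
From q16 via λ: add q5.
From q5 via λ: add q9, q11.
No new states can be added; the closed set is {q1, q2, q4, q5, q6, q8, q9, q10, q11, q12, q14, q16}.

{q1, q2, q4, q5, q6, q8, q9, q10, q11, q12, q14, q16}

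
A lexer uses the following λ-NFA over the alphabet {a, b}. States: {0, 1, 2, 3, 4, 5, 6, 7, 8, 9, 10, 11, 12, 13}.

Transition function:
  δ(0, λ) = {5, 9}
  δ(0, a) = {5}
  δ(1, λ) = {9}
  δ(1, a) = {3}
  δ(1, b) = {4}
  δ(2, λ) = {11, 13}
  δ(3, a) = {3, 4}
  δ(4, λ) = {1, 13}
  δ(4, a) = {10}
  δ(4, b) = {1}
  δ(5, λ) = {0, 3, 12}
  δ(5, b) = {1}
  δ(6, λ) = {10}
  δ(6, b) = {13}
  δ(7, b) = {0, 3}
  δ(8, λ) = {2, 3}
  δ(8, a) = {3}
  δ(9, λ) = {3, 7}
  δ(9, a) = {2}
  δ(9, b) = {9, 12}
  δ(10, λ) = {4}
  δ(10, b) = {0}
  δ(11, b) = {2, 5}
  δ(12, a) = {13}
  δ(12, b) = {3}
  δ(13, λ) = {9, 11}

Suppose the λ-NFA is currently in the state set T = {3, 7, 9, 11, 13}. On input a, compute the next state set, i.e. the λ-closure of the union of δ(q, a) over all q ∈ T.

{1, 2, 3, 4, 7, 9, 11, 13}

3 on a → {3, 4}.
9 on a → {2}.
No a-transition from 7, 11, 13.
Union after reading a: {2, 3, 4}.
Now take the λ-closure:
From 2 via λ: add 11, 13.
From 4 via λ: add 1.
From 1 via λ: add 9.
From 9 via λ: add 7.
No new states can be added; the closed set is {1, 2, 3, 4, 7, 9, 11, 13}.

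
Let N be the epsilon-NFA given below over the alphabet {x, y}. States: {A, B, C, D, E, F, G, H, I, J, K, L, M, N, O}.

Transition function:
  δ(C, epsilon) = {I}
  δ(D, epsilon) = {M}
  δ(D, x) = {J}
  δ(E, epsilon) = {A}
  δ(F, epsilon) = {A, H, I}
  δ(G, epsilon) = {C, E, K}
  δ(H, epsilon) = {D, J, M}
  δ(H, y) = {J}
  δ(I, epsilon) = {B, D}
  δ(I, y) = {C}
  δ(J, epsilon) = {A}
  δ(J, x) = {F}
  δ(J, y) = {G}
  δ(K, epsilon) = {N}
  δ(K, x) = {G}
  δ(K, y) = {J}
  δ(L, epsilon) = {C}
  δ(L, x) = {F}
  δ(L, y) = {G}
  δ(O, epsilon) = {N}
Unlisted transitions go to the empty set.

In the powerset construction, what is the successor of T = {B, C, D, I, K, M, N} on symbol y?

{A, B, C, D, I, J, M}

I on y → {C}.
K on y → {J}.
No y-transition from B, C, D, M, N.
Union after reading y: {C, J}.
Now take the epsilon-closure:
From C via epsilon: add I.
From J via epsilon: add A.
From I via epsilon: add B, D.
From D via epsilon: add M.
No new states can be added; the closed set is {A, B, C, D, I, J, M}.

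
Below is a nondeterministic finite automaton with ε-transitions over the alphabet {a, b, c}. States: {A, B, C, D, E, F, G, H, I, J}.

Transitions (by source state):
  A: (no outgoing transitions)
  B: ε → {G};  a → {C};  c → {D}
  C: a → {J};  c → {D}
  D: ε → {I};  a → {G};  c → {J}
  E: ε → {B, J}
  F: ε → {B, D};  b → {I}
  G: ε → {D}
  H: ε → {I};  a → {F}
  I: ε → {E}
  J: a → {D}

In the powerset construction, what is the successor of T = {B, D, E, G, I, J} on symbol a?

{B, C, D, E, G, I, J}

B on a → {C}.
D on a → {G}.
J on a → {D}.
No a-transition from E, G, I.
Union after reading a: {C, D, G}.
Now take the ε-closure:
From D via ε: add I.
From I via ε: add E.
From E via ε: add B, J.
No new states can be added; the closed set is {B, C, D, E, G, I, J}.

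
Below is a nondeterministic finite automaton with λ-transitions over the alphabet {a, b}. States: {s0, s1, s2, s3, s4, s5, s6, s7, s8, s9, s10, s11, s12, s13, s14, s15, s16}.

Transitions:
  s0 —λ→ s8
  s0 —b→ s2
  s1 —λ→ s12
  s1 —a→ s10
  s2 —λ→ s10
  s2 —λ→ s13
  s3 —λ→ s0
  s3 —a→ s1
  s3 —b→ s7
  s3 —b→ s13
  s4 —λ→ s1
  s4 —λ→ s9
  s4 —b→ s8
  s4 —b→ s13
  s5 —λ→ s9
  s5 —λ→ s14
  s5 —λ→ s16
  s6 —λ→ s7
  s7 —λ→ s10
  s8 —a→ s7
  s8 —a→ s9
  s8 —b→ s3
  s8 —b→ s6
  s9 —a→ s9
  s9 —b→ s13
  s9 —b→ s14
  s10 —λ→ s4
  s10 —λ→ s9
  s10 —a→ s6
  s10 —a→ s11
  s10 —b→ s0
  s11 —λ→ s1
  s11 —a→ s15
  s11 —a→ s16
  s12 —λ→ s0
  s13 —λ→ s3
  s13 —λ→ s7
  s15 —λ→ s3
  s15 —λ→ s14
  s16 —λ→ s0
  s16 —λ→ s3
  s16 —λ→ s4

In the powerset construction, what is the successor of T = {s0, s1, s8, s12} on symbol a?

s1 on a → {s10}.
s8 on a → {s7, s9}.
No a-transition from s0, s12.
Union after reading a: {s7, s9, s10}.
Now take the λ-closure:
From s10 via λ: add s4.
From s4 via λ: add s1.
From s1 via λ: add s12.
From s12 via λ: add s0.
From s0 via λ: add s8.
No new states can be added; the closed set is {s0, s1, s4, s7, s8, s9, s10, s12}.

{s0, s1, s4, s7, s8, s9, s10, s12}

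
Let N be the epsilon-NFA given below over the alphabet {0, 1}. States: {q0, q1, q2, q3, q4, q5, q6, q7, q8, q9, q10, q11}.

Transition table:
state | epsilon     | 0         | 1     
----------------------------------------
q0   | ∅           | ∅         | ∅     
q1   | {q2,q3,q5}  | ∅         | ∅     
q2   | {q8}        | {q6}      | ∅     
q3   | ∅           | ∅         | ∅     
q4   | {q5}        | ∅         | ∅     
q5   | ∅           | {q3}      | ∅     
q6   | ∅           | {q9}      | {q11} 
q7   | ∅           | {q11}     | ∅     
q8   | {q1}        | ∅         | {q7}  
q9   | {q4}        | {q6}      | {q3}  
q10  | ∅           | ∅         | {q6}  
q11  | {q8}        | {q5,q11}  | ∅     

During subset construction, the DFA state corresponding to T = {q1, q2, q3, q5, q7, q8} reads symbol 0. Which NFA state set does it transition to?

q2 on 0 → {q6}.
q5 on 0 → {q3}.
q7 on 0 → {q11}.
No 0-transition from q1, q3, q8.
Union after reading 0: {q3, q6, q11}.
Now take the epsilon-closure:
From q11 via epsilon: add q8.
From q8 via epsilon: add q1.
From q1 via epsilon: add q2, q5.
No new states can be added; the closed set is {q1, q2, q3, q5, q6, q8, q11}.

{q1, q2, q3, q5, q6, q8, q11}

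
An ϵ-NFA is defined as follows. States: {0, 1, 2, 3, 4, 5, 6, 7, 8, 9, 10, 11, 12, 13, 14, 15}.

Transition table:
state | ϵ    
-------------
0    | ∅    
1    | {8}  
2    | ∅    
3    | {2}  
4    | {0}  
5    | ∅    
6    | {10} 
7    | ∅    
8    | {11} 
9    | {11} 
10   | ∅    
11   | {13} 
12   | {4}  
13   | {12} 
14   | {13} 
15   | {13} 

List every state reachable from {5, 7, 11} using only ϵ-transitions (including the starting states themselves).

{0, 4, 5, 7, 11, 12, 13}

Start with {5, 7, 11}.
From 11 via ϵ: add 13.
From 13 via ϵ: add 12.
From 12 via ϵ: add 4.
From 4 via ϵ: add 0.
No new states can be added; the closed set is {0, 4, 5, 7, 11, 12, 13}.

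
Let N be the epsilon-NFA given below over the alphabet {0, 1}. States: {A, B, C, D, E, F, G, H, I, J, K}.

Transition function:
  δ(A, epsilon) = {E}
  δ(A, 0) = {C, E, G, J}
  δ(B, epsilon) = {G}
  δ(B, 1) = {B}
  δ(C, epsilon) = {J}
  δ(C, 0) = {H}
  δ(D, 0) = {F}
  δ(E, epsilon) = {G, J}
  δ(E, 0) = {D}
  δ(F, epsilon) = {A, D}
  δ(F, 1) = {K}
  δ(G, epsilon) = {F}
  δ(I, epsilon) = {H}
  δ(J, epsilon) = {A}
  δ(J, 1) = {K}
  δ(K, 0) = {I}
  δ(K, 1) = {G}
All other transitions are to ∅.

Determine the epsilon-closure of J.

Start with {J}.
From J via epsilon: add A.
From A via epsilon: add E.
From E via epsilon: add G.
From G via epsilon: add F.
From F via epsilon: add D.
No new states can be added; the closed set is {A, D, E, F, G, J}.

{A, D, E, F, G, J}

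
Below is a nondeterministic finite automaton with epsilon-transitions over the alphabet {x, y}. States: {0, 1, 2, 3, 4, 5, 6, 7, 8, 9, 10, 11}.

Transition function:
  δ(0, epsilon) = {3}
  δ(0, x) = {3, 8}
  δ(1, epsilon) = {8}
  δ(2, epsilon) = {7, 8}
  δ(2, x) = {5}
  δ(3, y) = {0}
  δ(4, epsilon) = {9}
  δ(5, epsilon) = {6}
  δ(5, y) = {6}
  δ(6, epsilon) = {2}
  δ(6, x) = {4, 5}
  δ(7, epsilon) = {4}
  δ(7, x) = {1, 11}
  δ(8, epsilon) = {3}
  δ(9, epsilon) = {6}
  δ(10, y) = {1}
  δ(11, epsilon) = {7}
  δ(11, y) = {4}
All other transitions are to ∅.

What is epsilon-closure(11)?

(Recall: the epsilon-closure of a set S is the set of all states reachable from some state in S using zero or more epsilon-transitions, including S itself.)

Start with {11}.
From 11 via epsilon: add 7.
From 7 via epsilon: add 4.
From 4 via epsilon: add 9.
From 9 via epsilon: add 6.
From 6 via epsilon: add 2.
From 2 via epsilon: add 8.
From 8 via epsilon: add 3.
No new states can be added; the closed set is {2, 3, 4, 6, 7, 8, 9, 11}.

{2, 3, 4, 6, 7, 8, 9, 11}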